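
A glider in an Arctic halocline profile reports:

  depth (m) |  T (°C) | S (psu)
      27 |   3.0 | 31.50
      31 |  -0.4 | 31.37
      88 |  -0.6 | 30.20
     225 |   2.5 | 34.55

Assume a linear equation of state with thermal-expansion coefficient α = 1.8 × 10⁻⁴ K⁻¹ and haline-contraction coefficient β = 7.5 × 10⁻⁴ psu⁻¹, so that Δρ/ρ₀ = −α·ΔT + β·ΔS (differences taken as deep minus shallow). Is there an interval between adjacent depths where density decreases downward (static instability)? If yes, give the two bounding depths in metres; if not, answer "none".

31–88 m

Evaluate Δρ/ρ₀ = −αΔT + βΔS across each adjacent pair:
  27–31 m: −αΔT+βΔS = −(1.8 × 10⁻⁴)(-3.4)+(7.5 × 10⁻⁴)(-0.13) = 5.1 × 10⁻⁴ → stable
  31–88 m: −αΔT+βΔS = −(1.8 × 10⁻⁴)(-0.2)+(7.5 × 10⁻⁴)(-1.17) = -8.4 × 10⁻⁴ → UNSTABLE
  88–225 m: −αΔT+βΔS = −(1.8 × 10⁻⁴)(+3.1)+(7.5 × 10⁻⁴)(+4.35) = 2.7 × 10⁻³ → stable
The 31–88 m interval has Δρ < 0: lighter water underlies denser water.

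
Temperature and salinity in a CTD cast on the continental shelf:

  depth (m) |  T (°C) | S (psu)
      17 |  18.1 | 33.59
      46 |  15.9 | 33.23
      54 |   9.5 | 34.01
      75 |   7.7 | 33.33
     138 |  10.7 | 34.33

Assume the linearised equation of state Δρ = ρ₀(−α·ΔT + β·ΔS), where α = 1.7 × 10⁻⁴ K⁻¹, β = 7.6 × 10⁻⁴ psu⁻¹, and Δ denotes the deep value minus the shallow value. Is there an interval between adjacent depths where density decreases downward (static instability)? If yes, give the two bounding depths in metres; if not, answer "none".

Evaluate Δρ/ρ₀ = −αΔT + βΔS across each adjacent pair:
  17–46 m: −αΔT+βΔS = −(1.7 × 10⁻⁴)(-2.2)+(7.6 × 10⁻⁴)(-0.36) = 1.0 × 10⁻⁴ → stable
  46–54 m: −αΔT+βΔS = −(1.7 × 10⁻⁴)(-6.4)+(7.6 × 10⁻⁴)(+0.78) = 1.7 × 10⁻³ → stable
  54–75 m: −αΔT+βΔS = −(1.7 × 10⁻⁴)(-1.8)+(7.6 × 10⁻⁴)(-0.68) = -2.1 × 10⁻⁴ → UNSTABLE
  75–138 m: −αΔT+βΔS = −(1.7 × 10⁻⁴)(+3.0)+(7.6 × 10⁻⁴)(+1.00) = 2.5 × 10⁻⁴ → stable
The 54–75 m interval has Δρ < 0: lighter water underlies denser water.

54–75 m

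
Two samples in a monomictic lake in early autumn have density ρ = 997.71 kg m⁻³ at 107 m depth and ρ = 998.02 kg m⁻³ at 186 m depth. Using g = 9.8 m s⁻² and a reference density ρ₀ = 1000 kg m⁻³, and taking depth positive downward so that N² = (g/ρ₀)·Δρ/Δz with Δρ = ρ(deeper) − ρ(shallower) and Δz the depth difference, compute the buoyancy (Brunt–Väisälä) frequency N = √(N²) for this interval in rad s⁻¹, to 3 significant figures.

6.20 × 10⁻³ rad s⁻¹

Δρ = 998.02 − 997.71 = 0.31 kg m⁻³ over Δz = 186 − 107 = 79 m.
N² = (9.8/1000) × (0.31/79) = 3.8456 × 10⁻⁵ s⁻².
N = √(3.8456 × 10⁻⁵) = 6.2013 × 10⁻³ rad s⁻¹ ≈ 6.20 × 10⁻³ rad s⁻¹.
A positive N² confirms static stability across the interval.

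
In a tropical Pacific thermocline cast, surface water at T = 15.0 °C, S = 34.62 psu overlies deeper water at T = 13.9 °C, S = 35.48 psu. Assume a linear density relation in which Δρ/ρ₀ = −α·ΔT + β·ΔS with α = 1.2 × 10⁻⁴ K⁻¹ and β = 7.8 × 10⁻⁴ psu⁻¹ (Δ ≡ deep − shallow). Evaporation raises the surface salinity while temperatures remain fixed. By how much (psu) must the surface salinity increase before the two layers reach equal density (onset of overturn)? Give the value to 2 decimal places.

Neutral buoyancy requires −α(T_deep − T_surf) + β(S_deep − S_surf′) = 0.
S_surf′ = S_deep − (α/β)·ΔT = 35.48 − (1.2 × 10⁻⁴/7.8 × 10⁻⁴)·(-1.1) = 35.6492 psu.
Increase required: 35.6492 − 34.62 = 1.0292 psu.

1.03 psu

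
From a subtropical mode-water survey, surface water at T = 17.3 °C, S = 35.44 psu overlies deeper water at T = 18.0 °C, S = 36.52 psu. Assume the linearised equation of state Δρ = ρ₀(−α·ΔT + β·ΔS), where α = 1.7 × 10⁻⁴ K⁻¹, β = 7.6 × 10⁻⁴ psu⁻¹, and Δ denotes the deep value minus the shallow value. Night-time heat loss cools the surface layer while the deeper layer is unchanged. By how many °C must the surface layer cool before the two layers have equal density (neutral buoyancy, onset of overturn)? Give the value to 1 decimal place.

Neutral buoyancy requires Δρ = 0, i.e. −α(T_deep − T_surf′) + β(S_deep − S_surf) = 0.
T_surf′ = T_deep − (β/α)·ΔS = 18.0 − (7.6 × 10⁻⁴/1.7 × 10⁻⁴)·(+1.08) = 13.172 °C.
Cooling required: 17.3 − (13.172) = 4.128 °C.

4.1 °C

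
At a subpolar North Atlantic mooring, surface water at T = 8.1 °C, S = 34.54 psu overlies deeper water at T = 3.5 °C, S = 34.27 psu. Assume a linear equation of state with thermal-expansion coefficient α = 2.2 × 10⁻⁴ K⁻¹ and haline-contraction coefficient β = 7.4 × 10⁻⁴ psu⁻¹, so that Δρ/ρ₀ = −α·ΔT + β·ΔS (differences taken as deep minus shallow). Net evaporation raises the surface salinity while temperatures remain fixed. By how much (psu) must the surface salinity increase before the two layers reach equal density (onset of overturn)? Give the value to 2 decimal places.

1.10 psu

Neutral buoyancy requires −α(T_deep − T_surf) + β(S_deep − S_surf′) = 0.
S_surf′ = S_deep − (α/β)·ΔT = 34.27 − (2.2 × 10⁻⁴/7.4 × 10⁻⁴)·(-4.6) = 35.6376 psu.
Increase required: 35.6376 − 34.54 = 1.0976 psu.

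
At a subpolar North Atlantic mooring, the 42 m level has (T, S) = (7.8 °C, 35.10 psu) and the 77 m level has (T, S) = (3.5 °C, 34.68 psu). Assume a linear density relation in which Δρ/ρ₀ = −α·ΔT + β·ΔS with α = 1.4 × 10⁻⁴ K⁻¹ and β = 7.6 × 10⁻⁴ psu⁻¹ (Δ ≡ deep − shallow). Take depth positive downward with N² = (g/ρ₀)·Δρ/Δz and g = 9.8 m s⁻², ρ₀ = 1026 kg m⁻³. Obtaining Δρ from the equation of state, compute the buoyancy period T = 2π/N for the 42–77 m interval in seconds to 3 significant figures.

706 s

ΔT = -4.3 K, ΔS = -0.42 psu (deep − shallow).
Δρ/ρ₀ = −αΔT + βΔS = 6.02 × 10⁻⁴ − 3.192 × 10⁻⁴ = 2.828 × 10⁻⁴, so Δρ ≈ 0.2902 kg m⁻³.
N² = (g/ρ₀)·Δρ/Δz = g·(Δρ/ρ₀)/Δz = 9.8 × 2.828 × 10⁻⁴ / 35 = 7.9184 × 10⁻⁵ s⁻².
N = √(7.9184 × 10⁻⁵) = 8.8985 × 10⁻³ rad s⁻¹ → T = 2π/N = 706.09 s ≈ 706 s.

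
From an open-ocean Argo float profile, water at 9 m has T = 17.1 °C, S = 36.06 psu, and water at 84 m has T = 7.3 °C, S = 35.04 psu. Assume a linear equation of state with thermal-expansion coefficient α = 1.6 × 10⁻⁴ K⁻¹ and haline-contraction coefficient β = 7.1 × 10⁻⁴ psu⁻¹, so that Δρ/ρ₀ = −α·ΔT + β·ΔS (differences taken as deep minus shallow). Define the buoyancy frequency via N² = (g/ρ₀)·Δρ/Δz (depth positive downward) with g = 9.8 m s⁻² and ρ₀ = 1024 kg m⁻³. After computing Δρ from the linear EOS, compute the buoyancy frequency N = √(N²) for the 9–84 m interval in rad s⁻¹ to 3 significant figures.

ΔT = -9.8 K, ΔS = -1.02 psu (deep − shallow).
Δρ/ρ₀ = −αΔT + βΔS = 1.568 × 10⁻³ − 7.242 × 10⁻⁴ = 8.438 × 10⁻⁴, so Δρ ≈ 0.8641 kg m⁻³.
N² = (g/ρ₀)·Δρ/Δz = g·(Δρ/ρ₀)/Δz = 9.8 × 8.438 × 10⁻⁴ / 75 = 1.1026 × 10⁻⁴ s⁻².
N = √(1.1026 × 10⁻⁴) = 0.010500 rad s⁻¹ ≈ 0.0105 rad s⁻¹.

0.0105 rad s⁻¹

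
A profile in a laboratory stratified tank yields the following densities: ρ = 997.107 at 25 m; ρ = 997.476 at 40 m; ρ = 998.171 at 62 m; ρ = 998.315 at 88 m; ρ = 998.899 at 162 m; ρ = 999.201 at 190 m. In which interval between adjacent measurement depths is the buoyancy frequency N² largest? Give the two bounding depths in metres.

40–62 m

Compute the density gradient over each adjacent pair:
  25–40 m: Δρ/Δz = 0.369/15 = 0.025 kg m⁻⁴
  40–62 m: Δρ/Δz = 0.695/22 = 0.032 kg m⁻⁴
  62–88 m: Δρ/Δz = 0.144/26 = 5.5 × 10⁻³ kg m⁻⁴
  88–162 m: Δρ/Δz = 0.584/74 = 7.9 × 10⁻³ kg m⁻⁴
  162–190 m: Δρ/Δz = 0.302/28 = 0.011 kg m⁻⁴
The largest gradient is in the 40–62 m interval — the pycnocline.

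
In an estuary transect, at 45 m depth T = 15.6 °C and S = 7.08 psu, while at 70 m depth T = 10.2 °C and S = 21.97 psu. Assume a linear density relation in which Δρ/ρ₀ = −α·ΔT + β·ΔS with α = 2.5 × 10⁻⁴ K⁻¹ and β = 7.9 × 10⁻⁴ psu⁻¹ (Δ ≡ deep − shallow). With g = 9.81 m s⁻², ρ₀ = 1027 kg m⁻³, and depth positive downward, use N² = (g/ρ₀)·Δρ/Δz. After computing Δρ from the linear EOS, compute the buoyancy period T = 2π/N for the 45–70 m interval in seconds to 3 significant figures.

ΔT = -5.4 K, ΔS = +14.89 psu (deep − shallow).
Δρ/ρ₀ = −αΔT + βΔS = 1.35 × 10⁻³ + 0.0117631 = 0.0131131, so Δρ ≈ 13.47 kg m⁻³.
N² = (g/ρ₀)·Δρ/Δz = g·(Δρ/ρ₀)/Δz = 9.81 × 0.0131131 / 25 = 5.1456 × 10⁻³ s⁻².
N = √(5.1456 × 10⁻³) = 0.071733 rad s⁻¹ → T = 2π/N = 87.591 s ≈ 87.6 s.

87.6 s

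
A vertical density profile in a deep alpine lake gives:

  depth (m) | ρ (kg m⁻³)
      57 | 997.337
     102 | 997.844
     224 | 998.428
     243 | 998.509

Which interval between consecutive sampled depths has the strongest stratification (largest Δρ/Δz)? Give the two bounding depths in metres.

57–102 m

Compute the density gradient over each adjacent pair:
  57–102 m: Δρ/Δz = 0.507/45 = 0.011 kg m⁻⁴
  102–224 m: Δρ/Δz = 0.584/122 = 4.8 × 10⁻³ kg m⁻⁴
  224–243 m: Δρ/Δz = 0.081/19 = 4.3 × 10⁻³ kg m⁻⁴
The largest gradient is in the 57–102 m interval — the pycnocline.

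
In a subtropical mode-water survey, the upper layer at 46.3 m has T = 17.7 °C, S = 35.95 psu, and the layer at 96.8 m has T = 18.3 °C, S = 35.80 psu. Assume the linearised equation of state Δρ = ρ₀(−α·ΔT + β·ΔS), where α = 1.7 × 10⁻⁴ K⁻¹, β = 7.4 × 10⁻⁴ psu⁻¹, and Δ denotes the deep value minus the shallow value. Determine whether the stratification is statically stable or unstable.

unstable

ΔT = 18.3 − 17.7 = +0.6 K and ΔS = 35.80 − 35.95 = -0.15 psu (deep − shallow).
−αΔT = -1.02 × 10⁻⁴; βΔS = -1.11 × 10⁻⁴; sum Δρ/ρ₀ = -2.13 × 10⁻⁴.
Δρ/ρ₀ < 0, so Δρ < 0: deeper water is lighter → statically unstable; the column would overturn.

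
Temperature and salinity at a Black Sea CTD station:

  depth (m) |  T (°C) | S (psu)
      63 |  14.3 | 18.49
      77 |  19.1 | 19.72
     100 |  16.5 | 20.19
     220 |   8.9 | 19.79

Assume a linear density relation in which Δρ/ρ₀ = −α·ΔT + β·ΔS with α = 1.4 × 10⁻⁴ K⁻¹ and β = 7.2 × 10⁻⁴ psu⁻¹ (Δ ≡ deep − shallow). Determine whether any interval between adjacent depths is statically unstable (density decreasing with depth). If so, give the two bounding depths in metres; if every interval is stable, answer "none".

none

Evaluate Δρ/ρ₀ = −αΔT + βΔS across each adjacent pair:
  63–77 m: −αΔT+βΔS = −(1.4 × 10⁻⁴)(+4.8)+(7.2 × 10⁻⁴)(+1.23) = 2.1 × 10⁻⁴ → stable
  77–100 m: −αΔT+βΔS = −(1.4 × 10⁻⁴)(-2.6)+(7.2 × 10⁻⁴)(+0.47) = 7.0 × 10⁻⁴ → stable
  100–220 m: −αΔT+βΔS = −(1.4 × 10⁻⁴)(-7.6)+(7.2 × 10⁻⁴)(-0.40) = 7.8 × 10⁻⁴ → stable
Every interval has Δρ > 0: the column is stably stratified throughout.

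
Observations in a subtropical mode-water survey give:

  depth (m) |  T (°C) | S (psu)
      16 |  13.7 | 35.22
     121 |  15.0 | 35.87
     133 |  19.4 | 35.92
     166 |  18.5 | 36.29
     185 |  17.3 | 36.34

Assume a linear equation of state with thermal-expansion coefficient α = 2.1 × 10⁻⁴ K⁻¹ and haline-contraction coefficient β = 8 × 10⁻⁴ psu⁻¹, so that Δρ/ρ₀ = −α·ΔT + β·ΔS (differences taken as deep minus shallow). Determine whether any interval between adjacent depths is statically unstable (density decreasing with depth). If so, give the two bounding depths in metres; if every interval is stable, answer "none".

121–133 m

Evaluate Δρ/ρ₀ = −αΔT + βΔS across each adjacent pair:
  16–121 m: −αΔT+βΔS = −(2.1 × 10⁻⁴)(+1.3)+(8 × 10⁻⁴)(+0.65) = 2.5 × 10⁻⁴ → stable
  121–133 m: −αΔT+βΔS = −(2.1 × 10⁻⁴)(+4.4)+(8 × 10⁻⁴)(+0.05) = -8.8 × 10⁻⁴ → UNSTABLE
  133–166 m: −αΔT+βΔS = −(2.1 × 10⁻⁴)(-0.9)+(8 × 10⁻⁴)(+0.37) = 4.8 × 10⁻⁴ → stable
  166–185 m: −αΔT+βΔS = −(2.1 × 10⁻⁴)(-1.2)+(8 × 10⁻⁴)(+0.05) = 2.9 × 10⁻⁴ → stable
The 121–133 m interval has Δρ < 0: lighter water underlies denser water.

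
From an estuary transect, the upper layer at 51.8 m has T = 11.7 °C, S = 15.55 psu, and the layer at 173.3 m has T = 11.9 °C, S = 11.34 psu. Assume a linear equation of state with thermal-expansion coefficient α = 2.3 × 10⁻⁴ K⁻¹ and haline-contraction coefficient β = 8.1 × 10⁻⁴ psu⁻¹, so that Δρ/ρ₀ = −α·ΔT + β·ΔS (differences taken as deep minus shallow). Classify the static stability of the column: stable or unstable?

unstable

ΔT = 11.9 − 11.7 = +0.2 K and ΔS = 11.34 − 15.55 = -4.21 psu (deep − shallow).
−αΔT = -4.60 × 10⁻⁵; βΔS = -3.4101 × 10⁻³; sum Δρ/ρ₀ = -3.4561 × 10⁻³.
Δρ/ρ₀ < 0, so Δρ < 0: deeper water is lighter → statically unstable; the column would overturn.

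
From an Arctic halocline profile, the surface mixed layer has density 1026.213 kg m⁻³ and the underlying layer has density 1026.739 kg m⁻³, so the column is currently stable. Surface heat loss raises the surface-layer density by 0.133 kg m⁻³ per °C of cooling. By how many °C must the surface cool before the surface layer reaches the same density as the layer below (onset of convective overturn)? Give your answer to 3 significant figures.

3.95 °C

Density deficit of the surface layer: 1026.739 − 1026.213 = 0.526 kg m⁻³.
Required change = 0.526 / 0.133 = 3.95 °C.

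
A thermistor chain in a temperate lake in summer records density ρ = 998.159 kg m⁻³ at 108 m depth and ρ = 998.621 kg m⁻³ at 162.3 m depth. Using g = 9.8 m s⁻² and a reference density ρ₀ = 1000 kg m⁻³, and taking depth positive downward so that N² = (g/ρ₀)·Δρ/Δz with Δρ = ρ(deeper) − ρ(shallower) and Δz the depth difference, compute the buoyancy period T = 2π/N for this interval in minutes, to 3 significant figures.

11.5 min

Δρ = 998.621 − 998.159 = 0.462 kg m⁻³ over Δz = 162.3 − 108 = 54.3 m.
N² = (9.8/1000) × (0.462/54.3) = 8.3381 × 10⁻⁵ s⁻².
N = √(8.3381 × 10⁻⁵) = 9.1313 × 10⁻³ rad s⁻¹, so T = 2π/N = 688.09 s = 11.468 min ≈ 11.5 min.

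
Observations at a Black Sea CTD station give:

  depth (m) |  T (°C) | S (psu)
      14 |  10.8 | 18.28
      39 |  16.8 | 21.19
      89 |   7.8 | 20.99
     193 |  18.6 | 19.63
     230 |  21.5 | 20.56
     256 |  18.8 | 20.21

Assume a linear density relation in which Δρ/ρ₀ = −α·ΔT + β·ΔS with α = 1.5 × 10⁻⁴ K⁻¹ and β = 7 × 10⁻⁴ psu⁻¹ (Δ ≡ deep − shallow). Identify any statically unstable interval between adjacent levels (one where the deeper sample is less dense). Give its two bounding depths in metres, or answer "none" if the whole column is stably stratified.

Evaluate Δρ/ρ₀ = −αΔT + βΔS across each adjacent pair:
  14–39 m: −αΔT+βΔS = −(1.5 × 10⁻⁴)(+6.0)+(7 × 10⁻⁴)(+2.91) = 1.1 × 10⁻³ → stable
  39–89 m: −αΔT+βΔS = −(1.5 × 10⁻⁴)(-9.0)+(7 × 10⁻⁴)(-0.20) = 1.2 × 10⁻³ → stable
  89–193 m: −αΔT+βΔS = −(1.5 × 10⁻⁴)(+10.8)+(7 × 10⁻⁴)(-1.36) = -2.6 × 10⁻³ → UNSTABLE
  193–230 m: −αΔT+βΔS = −(1.5 × 10⁻⁴)(+2.9)+(7 × 10⁻⁴)(+0.93) = 2.2 × 10⁻⁴ → stable
  230–256 m: −αΔT+βΔS = −(1.5 × 10⁻⁴)(-2.7)+(7 × 10⁻⁴)(-0.35) = 1.6 × 10⁻⁴ → stable
The 89–193 m interval has Δρ < 0: lighter water underlies denser water.

89–193 m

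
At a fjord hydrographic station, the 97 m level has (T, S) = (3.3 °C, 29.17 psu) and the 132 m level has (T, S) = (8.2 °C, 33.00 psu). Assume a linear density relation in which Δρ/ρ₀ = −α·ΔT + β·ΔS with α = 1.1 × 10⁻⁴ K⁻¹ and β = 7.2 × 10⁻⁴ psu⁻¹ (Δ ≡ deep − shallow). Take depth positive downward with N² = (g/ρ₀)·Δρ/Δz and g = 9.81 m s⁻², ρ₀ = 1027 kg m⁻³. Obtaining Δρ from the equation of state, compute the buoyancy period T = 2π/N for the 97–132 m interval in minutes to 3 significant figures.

ΔT = +4.9 K, ΔS = +3.83 psu (deep − shallow).
Δρ/ρ₀ = −αΔT + βΔS = -5.39 × 10⁻⁴ + 2.7576 × 10⁻³ = 2.2186 × 10⁻³, so Δρ ≈ 2.279 kg m⁻³.
N² = (g/ρ₀)·Δρ/Δz = g·(Δρ/ρ₀)/Δz = 9.81 × 2.2186 × 10⁻³ / 35 = 6.2184 × 10⁻⁴ s⁻².
N = √(6.2184 × 10⁻⁴) = 0.024937 rad s⁻¹ → T = 2π/N = 251.96 s = 4.1993 min ≈ 4.20 min.

4.20 min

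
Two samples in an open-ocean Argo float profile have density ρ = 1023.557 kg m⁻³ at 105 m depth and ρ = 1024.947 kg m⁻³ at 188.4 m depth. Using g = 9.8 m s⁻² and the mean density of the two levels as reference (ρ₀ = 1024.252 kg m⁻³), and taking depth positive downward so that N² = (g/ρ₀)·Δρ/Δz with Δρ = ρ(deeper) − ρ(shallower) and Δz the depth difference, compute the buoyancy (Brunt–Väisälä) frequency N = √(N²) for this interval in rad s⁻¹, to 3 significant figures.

Δρ = 1024.947 − 1023.557 = 1.390 kg m⁻³ over Δz = 188.4 − 105 = 83.4 m.
N² = (9.8/1024.252) × (1.390/83.4) = 1.5947 × 10⁻⁴ s⁻².
N = √(1.5947 × 10⁻⁴) = 0.012628 rad s⁻¹ ≈ 0.0126 rad s⁻¹.

0.0126 rad s⁻¹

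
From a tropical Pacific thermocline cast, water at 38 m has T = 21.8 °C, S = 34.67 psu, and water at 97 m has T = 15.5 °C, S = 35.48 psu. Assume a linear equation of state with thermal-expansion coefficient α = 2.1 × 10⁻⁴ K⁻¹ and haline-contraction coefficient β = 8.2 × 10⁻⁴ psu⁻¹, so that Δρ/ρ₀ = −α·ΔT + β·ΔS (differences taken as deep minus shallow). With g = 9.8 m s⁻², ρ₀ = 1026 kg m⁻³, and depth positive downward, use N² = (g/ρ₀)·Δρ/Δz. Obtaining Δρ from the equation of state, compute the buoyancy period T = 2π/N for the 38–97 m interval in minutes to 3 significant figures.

5.76 min

ΔT = -6.3 K, ΔS = +0.81 psu (deep − shallow).
Δρ/ρ₀ = −αΔT + βΔS = 1.323 × 10⁻³ + 6.642 × 10⁻⁴ = 1.9872 × 10⁻³, so Δρ ≈ 2.039 kg m⁻³.
N² = (g/ρ₀)·Δρ/Δz = g·(Δρ/ρ₀)/Δz = 9.8 × 1.9872 × 10⁻³ / 59 = 3.3008 × 10⁻⁴ s⁻².
N = √(3.3008 × 10⁻⁴) = 0.018168 rad s⁻¹ → T = 2π/N = 345.84 s = 5.7640 min ≈ 5.76 min.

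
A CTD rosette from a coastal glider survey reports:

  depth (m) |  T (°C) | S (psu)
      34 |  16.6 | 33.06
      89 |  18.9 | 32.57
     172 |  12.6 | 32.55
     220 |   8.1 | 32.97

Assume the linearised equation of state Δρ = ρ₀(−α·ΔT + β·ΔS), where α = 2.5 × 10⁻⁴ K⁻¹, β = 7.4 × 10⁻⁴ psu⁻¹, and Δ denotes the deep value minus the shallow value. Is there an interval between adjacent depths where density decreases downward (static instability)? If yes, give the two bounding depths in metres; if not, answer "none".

34–89 m

Evaluate Δρ/ρ₀ = −αΔT + βΔS across each adjacent pair:
  34–89 m: −αΔT+βΔS = −(2.5 × 10⁻⁴)(+2.3)+(7.4 × 10⁻⁴)(-0.49) = -9.4 × 10⁻⁴ → UNSTABLE
  89–172 m: −αΔT+βΔS = −(2.5 × 10⁻⁴)(-6.3)+(7.4 × 10⁻⁴)(-0.02) = 1.6 × 10⁻³ → stable
  172–220 m: −αΔT+βΔS = −(2.5 × 10⁻⁴)(-4.5)+(7.4 × 10⁻⁴)(+0.42) = 1.4 × 10⁻³ → stable
The 34–89 m interval has Δρ < 0: lighter water underlies denser water.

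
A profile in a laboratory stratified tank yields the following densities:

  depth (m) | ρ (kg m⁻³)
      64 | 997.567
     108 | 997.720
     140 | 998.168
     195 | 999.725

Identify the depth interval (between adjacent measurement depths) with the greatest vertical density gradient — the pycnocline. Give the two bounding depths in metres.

140–195 m

Compute the density gradient over each adjacent pair:
  64–108 m: Δρ/Δz = 0.153/44 = 3.5 × 10⁻³ kg m⁻⁴
  108–140 m: Δρ/Δz = 0.448/32 = 0.014 kg m⁻⁴
  140–195 m: Δρ/Δz = 1.557/55 = 0.028 kg m⁻⁴
The largest gradient is in the 140–195 m interval — the pycnocline.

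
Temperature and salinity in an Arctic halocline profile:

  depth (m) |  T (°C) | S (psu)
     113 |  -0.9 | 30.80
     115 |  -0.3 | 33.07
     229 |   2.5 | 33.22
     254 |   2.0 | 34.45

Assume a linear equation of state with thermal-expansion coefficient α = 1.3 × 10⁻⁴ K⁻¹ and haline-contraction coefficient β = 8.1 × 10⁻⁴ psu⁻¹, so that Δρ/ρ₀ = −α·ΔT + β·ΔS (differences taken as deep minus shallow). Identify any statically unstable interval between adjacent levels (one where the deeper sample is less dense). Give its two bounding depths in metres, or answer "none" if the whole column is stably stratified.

Evaluate Δρ/ρ₀ = −αΔT + βΔS across each adjacent pair:
  113–115 m: −αΔT+βΔS = −(1.3 × 10⁻⁴)(+0.6)+(8.1 × 10⁻⁴)(+2.27) = 1.8 × 10⁻³ → stable
  115–229 m: −αΔT+βΔS = −(1.3 × 10⁻⁴)(+2.8)+(8.1 × 10⁻⁴)(+0.15) = -2.4 × 10⁻⁴ → UNSTABLE
  229–254 m: −αΔT+βΔS = −(1.3 × 10⁻⁴)(-0.5)+(8.1 × 10⁻⁴)(+1.23) = 1.1 × 10⁻³ → stable
The 115–229 m interval has Δρ < 0: lighter water underlies denser water.

115–229 m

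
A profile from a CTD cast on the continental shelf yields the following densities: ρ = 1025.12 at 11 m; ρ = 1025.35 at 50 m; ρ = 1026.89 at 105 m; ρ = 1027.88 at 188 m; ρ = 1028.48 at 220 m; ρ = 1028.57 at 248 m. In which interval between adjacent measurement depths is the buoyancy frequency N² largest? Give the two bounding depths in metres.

50–105 m

Compute the density gradient over each adjacent pair:
  11–50 m: Δρ/Δz = 0.23/39 = 5.9 × 10⁻³ kg m⁻⁴
  50–105 m: Δρ/Δz = 1.54/55 = 0.028 kg m⁻⁴
  105–188 m: Δρ/Δz = 0.99/83 = 0.012 kg m⁻⁴
  188–220 m: Δρ/Δz = 0.60/32 = 0.019 kg m⁻⁴
  220–248 m: Δρ/Δz = 0.09/28 = 3.2 × 10⁻³ kg m⁻⁴
The largest gradient is in the 50–105 m interval — the pycnocline.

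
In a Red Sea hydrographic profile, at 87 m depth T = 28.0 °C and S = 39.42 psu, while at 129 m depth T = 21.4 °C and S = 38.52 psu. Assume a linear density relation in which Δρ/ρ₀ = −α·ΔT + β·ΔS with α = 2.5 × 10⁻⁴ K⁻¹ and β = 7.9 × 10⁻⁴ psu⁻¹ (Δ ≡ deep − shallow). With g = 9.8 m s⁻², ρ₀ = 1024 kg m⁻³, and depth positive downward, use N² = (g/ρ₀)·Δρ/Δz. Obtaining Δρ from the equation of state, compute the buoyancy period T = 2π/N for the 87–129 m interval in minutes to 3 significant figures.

7.07 min

ΔT = -6.6 K, ΔS = -0.90 psu (deep − shallow).
Δρ/ρ₀ = −αΔT + βΔS = 1.65 × 10⁻³ − 7.11 × 10⁻⁴ = 9.39 × 10⁻⁴, so Δρ ≈ 0.9615 kg m⁻³.
N² = (g/ρ₀)·Δρ/Δz = g·(Δρ/ρ₀)/Δz = 9.8 × 9.39 × 10⁻⁴ / 42 = 2.1910 × 10⁻⁴ s⁻².
N = √(2.1910 × 10⁻⁴) = 0.014802 rad s⁻¹ → T = 2π/N = 424.48 s = 7.0747 min ≈ 7.07 min.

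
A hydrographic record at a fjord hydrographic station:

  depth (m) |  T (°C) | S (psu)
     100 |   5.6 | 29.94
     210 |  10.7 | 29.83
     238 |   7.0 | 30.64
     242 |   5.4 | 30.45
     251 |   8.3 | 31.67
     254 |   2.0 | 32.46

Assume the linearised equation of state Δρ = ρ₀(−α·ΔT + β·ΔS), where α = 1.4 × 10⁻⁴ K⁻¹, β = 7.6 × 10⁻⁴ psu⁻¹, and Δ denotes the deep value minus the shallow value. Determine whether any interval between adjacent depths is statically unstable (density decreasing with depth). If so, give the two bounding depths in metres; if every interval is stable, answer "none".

100–210 m

Evaluate Δρ/ρ₀ = −αΔT + βΔS across each adjacent pair:
  100–210 m: −αΔT+βΔS = −(1.4 × 10⁻⁴)(+5.1)+(7.6 × 10⁻⁴)(-0.11) = -8.0 × 10⁻⁴ → UNSTABLE
  210–238 m: −αΔT+βΔS = −(1.4 × 10⁻⁴)(-3.7)+(7.6 × 10⁻⁴)(+0.81) = 1.1 × 10⁻³ → stable
  238–242 m: −αΔT+βΔS = −(1.4 × 10⁻⁴)(-1.6)+(7.6 × 10⁻⁴)(-0.19) = 8.0 × 10⁻⁵ → stable
  242–251 m: −αΔT+βΔS = −(1.4 × 10⁻⁴)(+2.9)+(7.6 × 10⁻⁴)(+1.22) = 5.2 × 10⁻⁴ → stable
  251–254 m: −αΔT+βΔS = −(1.4 × 10⁻⁴)(-6.3)+(7.6 × 10⁻⁴)(+0.79) = 1.5 × 10⁻³ → stable
The 100–210 m interval has Δρ < 0: lighter water underlies denser water.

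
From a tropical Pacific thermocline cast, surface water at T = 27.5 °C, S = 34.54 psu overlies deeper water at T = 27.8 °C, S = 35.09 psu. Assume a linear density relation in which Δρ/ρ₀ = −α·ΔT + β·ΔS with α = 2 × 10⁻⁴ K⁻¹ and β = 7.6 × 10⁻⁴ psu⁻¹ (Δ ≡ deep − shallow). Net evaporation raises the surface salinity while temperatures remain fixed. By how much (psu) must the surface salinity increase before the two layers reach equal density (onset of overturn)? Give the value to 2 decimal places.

0.47 psu

Neutral buoyancy requires −α(T_deep − T_surf) + β(S_deep − S_surf′) = 0.
S_surf′ = S_deep − (α/β)·ΔT = 35.09 − (2 × 10⁻⁴/7.6 × 10⁻⁴)·(+0.3) = 35.0111 psu.
Increase required: 35.0111 − 34.54 = 0.4711 psu.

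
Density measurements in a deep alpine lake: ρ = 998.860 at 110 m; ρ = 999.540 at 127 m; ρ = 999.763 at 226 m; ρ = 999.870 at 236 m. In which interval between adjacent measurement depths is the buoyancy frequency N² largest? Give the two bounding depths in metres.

110–127 m

Compute the density gradient over each adjacent pair:
  110–127 m: Δρ/Δz = 0.680/17 = 0.040 kg m⁻⁴
  127–226 m: Δρ/Δz = 0.223/99 = 2.3 × 10⁻³ kg m⁻⁴
  226–236 m: Δρ/Δz = 0.107/10 = 0.011 kg m⁻⁴
The largest gradient is in the 110–127 m interval — the pycnocline.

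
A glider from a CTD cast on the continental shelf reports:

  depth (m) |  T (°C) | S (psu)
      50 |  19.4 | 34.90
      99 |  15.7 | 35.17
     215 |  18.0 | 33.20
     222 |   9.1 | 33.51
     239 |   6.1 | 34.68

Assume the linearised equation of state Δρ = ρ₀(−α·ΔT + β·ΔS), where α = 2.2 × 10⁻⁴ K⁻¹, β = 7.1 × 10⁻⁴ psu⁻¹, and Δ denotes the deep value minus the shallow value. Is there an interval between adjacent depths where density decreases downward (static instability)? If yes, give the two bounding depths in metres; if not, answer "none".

Evaluate Δρ/ρ₀ = −αΔT + βΔS across each adjacent pair:
  50–99 m: −αΔT+βΔS = −(2.2 × 10⁻⁴)(-3.7)+(7.1 × 10⁻⁴)(+0.27) = 1.0 × 10⁻³ → stable
  99–215 m: −αΔT+βΔS = −(2.2 × 10⁻⁴)(+2.3)+(7.1 × 10⁻⁴)(-1.97) = -1.9 × 10⁻³ → UNSTABLE
  215–222 m: −αΔT+βΔS = −(2.2 × 10⁻⁴)(-8.9)+(7.1 × 10⁻⁴)(+0.31) = 2.2 × 10⁻³ → stable
  222–239 m: −αΔT+βΔS = −(2.2 × 10⁻⁴)(-3.0)+(7.1 × 10⁻⁴)(+1.17) = 1.5 × 10⁻³ → stable
The 99–215 m interval has Δρ < 0: lighter water underlies denser water.

99–215 m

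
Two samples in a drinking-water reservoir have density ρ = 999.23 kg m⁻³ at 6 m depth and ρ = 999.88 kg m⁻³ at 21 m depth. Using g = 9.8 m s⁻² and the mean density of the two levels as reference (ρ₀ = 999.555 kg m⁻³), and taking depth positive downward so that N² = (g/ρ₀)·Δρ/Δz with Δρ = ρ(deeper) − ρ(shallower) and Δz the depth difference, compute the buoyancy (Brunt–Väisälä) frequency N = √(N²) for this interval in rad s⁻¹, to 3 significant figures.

0.0206 rad s⁻¹

Δρ = 999.88 − 999.23 = 0.65 kg m⁻³ over Δz = 21 − 6 = 15 m.
N² = (9.8/999.555) × (0.65/15) = 4.2486 × 10⁻⁴ s⁻².
N = √(4.2486 × 10⁻⁴) = 0.020612 rad s⁻¹ ≈ 0.0206 rad s⁻¹.
N² > 0, so the interval is statically stable.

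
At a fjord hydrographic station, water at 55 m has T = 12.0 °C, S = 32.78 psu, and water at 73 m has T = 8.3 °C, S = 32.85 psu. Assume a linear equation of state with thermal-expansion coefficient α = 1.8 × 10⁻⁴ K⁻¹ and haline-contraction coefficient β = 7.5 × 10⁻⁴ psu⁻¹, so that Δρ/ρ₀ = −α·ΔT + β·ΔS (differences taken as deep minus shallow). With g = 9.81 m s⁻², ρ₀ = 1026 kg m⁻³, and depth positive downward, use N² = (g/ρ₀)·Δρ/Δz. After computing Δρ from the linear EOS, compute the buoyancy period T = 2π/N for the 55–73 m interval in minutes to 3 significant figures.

ΔT = -3.7 K, ΔS = +0.07 psu (deep − shallow).
Δρ/ρ₀ = −αΔT + βΔS = 6.66 × 10⁻⁴ + 5.25 × 10⁻⁵ = 7.185 × 10⁻⁴, so Δρ ≈ 0.7372 kg m⁻³.
N² = (g/ρ₀)·Δρ/Δz = g·(Δρ/ρ₀)/Δz = 9.81 × 7.185 × 10⁻⁴ / 18 = 3.9158 × 10⁻⁴ s⁻².
N = √(3.9158 × 10⁻⁴) = 0.019788 rad s⁻¹ → T = 2π/N = 317.53 s = 5.2922 min ≈ 5.29 min.

5.29 min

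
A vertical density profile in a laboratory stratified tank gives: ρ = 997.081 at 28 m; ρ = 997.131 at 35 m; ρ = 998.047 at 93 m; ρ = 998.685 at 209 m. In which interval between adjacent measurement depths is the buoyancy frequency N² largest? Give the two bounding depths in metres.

Compute the density gradient over each adjacent pair:
  28–35 m: Δρ/Δz = 0.050/7 = 7.1 × 10⁻³ kg m⁻⁴
  35–93 m: Δρ/Δz = 0.916/58 = 0.016 kg m⁻⁴
  93–209 m: Δρ/Δz = 0.638/116 = 5.5 × 10⁻³ kg m⁻⁴
The largest gradient is in the 35–93 m interval — the pycnocline.

35–93 m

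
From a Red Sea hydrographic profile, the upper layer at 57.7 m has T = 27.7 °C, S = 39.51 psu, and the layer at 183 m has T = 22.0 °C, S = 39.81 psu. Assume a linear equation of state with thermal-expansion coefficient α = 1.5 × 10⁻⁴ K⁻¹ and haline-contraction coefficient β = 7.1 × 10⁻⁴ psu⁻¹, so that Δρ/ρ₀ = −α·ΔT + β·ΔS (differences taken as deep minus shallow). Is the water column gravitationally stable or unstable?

stable

ΔT = 22.0 − 27.7 = -5.7 K and ΔS = 39.81 − 39.51 = +0.30 psu (deep − shallow).
−αΔT = 8.55 × 10⁻⁴; βΔS = 2.13 × 10⁻⁴; sum Δρ/ρ₀ = 1.068 × 10⁻³.
Δρ/ρ₀ > 0, so Δρ > 0: deeper water is denser → statically stable.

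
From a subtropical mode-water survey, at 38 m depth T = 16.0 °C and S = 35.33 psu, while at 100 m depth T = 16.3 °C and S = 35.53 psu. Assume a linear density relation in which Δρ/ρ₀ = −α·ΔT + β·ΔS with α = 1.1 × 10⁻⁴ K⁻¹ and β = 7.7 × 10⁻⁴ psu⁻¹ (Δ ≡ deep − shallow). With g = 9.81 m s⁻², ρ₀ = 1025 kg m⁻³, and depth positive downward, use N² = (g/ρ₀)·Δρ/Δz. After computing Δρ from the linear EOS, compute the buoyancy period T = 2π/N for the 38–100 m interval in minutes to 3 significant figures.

ΔT = +0.3 K, ΔS = +0.20 psu (deep − shallow).
Δρ/ρ₀ = −αΔT + βΔS = -3.30 × 10⁻⁵ + 1.54 × 10⁻⁴ = 1.21 × 10⁻⁴, so Δρ ≈ 0.1240 kg m⁻³.
N² = (g/ρ₀)·Δρ/Δz = g·(Δρ/ρ₀)/Δz = 9.81 × 1.21 × 10⁻⁴ / 62 = 1.9145 × 10⁻⁵ s⁻².
N = √(1.9145 × 10⁻⁵) = 4.3755 × 10⁻³ rad s⁻¹ → T = 2π/N = 1.4360 × 10³ s = 23.933 min ≈ 23.9 min.

23.9 min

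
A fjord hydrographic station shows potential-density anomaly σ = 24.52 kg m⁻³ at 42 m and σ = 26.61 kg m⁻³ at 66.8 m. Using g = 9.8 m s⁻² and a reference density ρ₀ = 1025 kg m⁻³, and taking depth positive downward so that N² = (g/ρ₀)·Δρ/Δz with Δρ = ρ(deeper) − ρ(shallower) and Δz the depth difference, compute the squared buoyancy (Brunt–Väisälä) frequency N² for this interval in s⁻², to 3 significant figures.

Δρ = 1026.61 − 1024.52 = 2.09 kg m⁻³ over Δz = 66.8 − 42 = 24.8 m.
N² = (9.8/1025) × (2.09/24.8) = 8.0574 × 10⁻⁴ s⁻² ≈ 8.06 × 10⁻⁴ s⁻².

8.06 × 10⁻⁴ s⁻²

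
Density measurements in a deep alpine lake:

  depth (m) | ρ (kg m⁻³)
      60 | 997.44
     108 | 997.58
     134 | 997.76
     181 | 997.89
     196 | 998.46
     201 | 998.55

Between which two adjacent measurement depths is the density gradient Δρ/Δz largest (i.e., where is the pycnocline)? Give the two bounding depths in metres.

181–196 m

Compute the density gradient over each adjacent pair:
  60–108 m: Δρ/Δz = 0.14/48 = 2.9 × 10⁻³ kg m⁻⁴
  108–134 m: Δρ/Δz = 0.18/26 = 6.9 × 10⁻³ kg m⁻⁴
  134–181 m: Δρ/Δz = 0.13/47 = 2.8 × 10⁻³ kg m⁻⁴
  181–196 m: Δρ/Δz = 0.57/15 = 0.038 kg m⁻⁴
  196–201 m: Δρ/Δz = 0.09/5 = 0.018 kg m⁻⁴
The largest gradient is in the 181–196 m interval — the pycnocline.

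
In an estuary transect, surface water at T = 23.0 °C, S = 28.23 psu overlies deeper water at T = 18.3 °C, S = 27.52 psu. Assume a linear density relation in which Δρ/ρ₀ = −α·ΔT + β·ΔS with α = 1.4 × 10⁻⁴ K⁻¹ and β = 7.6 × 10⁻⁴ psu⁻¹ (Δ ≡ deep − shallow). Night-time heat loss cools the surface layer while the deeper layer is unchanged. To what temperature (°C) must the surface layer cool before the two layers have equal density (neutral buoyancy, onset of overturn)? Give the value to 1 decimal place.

22.2 °C

Neutral buoyancy requires Δρ = 0, i.e. −α(T_deep − T_surf′) + β(S_deep − S_surf) = 0.
T_surf′ = T_deep − (β/α)·ΔS = 18.3 − (7.6 × 10⁻⁴/1.4 × 10⁻⁴)·(-0.71) = 22.154 °C.
Cooling required: 23.0 − (22.154) = 0.846 °C.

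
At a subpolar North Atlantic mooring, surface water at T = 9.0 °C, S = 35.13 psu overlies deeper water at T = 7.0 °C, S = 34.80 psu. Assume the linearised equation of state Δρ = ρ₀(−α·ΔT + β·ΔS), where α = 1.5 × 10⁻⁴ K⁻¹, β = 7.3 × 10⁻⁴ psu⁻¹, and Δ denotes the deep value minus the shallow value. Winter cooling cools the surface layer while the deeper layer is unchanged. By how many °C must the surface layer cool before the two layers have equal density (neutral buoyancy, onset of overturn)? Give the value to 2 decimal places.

0.39 °C

Neutral buoyancy requires Δρ = 0, i.e. −α(T_deep − T_surf′) + β(S_deep − S_surf) = 0.
T_surf′ = T_deep − (β/α)·ΔS = 7.0 − (7.3 × 10⁻⁴/1.5 × 10⁻⁴)·(-0.33) = 8.6060 °C.
Cooling required: 9.0 − (8.6060) = 0.3940 °C.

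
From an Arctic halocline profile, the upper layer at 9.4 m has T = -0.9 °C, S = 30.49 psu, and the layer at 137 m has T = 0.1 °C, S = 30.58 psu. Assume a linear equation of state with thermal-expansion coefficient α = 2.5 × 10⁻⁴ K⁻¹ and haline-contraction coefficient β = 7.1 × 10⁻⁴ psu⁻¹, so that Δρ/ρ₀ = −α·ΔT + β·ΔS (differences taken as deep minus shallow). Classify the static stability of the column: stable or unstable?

ΔT = 0.1 − -0.9 = +1.0 K and ΔS = 30.58 − 30.49 = +0.09 psu (deep − shallow).
−αΔT = -2.50 × 10⁻⁴; βΔS = 6.39 × 10⁻⁵; sum Δρ/ρ₀ = -1.861 × 10⁻⁴.
Δρ/ρ₀ < 0, so Δρ < 0: deeper water is lighter → statically unstable; the column would overturn.

unstable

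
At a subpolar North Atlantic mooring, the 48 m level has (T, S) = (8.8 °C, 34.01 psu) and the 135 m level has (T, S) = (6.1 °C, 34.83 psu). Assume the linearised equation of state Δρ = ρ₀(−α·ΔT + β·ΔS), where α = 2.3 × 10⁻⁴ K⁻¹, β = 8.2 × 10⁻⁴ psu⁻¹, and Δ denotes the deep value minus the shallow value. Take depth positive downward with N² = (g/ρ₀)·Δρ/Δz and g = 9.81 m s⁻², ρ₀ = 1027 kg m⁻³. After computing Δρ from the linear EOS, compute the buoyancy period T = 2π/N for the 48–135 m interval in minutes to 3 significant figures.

8.67 min

ΔT = -2.7 K, ΔS = +0.82 psu (deep − shallow).
Δρ/ρ₀ = −αΔT + βΔS = 6.21 × 10⁻⁴ + 6.724 × 10⁻⁴ = 1.2934 × 10⁻³, so Δρ ≈ 1.328 kg m⁻³.
N² = (g/ρ₀)·Δρ/Δz = g·(Δρ/ρ₀)/Δz = 9.81 × 1.2934 × 10⁻³ / 87 = 1.4584 × 10⁻⁴ s⁻².
N = √(1.4584 × 10⁻⁴) = 0.012076 rad s⁻¹ → T = 2π/N = 520.30 s = 8.6717 min ≈ 8.67 min.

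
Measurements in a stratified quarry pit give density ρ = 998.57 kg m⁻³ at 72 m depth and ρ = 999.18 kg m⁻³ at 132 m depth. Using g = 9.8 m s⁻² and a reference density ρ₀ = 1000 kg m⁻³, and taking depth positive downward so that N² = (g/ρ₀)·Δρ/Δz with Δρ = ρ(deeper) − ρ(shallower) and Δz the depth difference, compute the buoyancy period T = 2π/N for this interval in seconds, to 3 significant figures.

629 s

Δρ = 999.18 − 998.57 = 0.61 kg m⁻³ over Δz = 132 − 72 = 60 m.
N² = (9.8/1000) × (0.61/60) = 9.9633 × 10⁻⁵ s⁻².
N = √(9.9633 × 10⁻⁵) = 9.9816 × 10⁻³ rad s⁻¹, so T = 2π/N = 629.48 s ≈ 629 s.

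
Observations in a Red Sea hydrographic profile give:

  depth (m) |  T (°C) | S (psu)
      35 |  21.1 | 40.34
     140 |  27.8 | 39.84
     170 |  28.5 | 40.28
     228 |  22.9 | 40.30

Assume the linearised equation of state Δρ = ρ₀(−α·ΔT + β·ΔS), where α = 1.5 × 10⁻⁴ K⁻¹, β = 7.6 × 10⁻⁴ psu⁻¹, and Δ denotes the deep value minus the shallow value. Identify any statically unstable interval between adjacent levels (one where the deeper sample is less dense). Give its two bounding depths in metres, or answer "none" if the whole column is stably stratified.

Evaluate Δρ/ρ₀ = −αΔT + βΔS across each adjacent pair:
  35–140 m: −αΔT+βΔS = −(1.5 × 10⁻⁴)(+6.7)+(7.6 × 10⁻⁴)(-0.50) = -1.4 × 10⁻³ → UNSTABLE
  140–170 m: −αΔT+βΔS = −(1.5 × 10⁻⁴)(+0.7)+(7.6 × 10⁻⁴)(+0.44) = 2.3 × 10⁻⁴ → stable
  170–228 m: −αΔT+βΔS = −(1.5 × 10⁻⁴)(-5.6)+(7.6 × 10⁻⁴)(+0.02) = 8.6 × 10⁻⁴ → stable
The 35–140 m interval has Δρ < 0: lighter water underlies denser water.

35–140 m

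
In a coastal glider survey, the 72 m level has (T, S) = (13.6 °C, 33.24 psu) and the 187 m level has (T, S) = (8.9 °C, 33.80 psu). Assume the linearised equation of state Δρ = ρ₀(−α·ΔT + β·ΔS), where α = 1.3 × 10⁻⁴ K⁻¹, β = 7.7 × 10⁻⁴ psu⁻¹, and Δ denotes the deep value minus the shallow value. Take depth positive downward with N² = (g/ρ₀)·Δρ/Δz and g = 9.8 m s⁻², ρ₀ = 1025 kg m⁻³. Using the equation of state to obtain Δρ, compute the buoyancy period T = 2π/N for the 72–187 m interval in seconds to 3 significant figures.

667 s

ΔT = -4.7 K, ΔS = +0.56 psu (deep − shallow).
Δρ/ρ₀ = −αΔT + βΔS = 6.11 × 10⁻⁴ + 4.312 × 10⁻⁴ = 1.0422 × 10⁻³, so Δρ ≈ 1.068 kg m⁻³.
N² = (g/ρ₀)·Δρ/Δz = g·(Δρ/ρ₀)/Δz = 9.8 × 1.0422 × 10⁻³ / 115 = 8.8814 × 10⁻⁵ s⁻².
N = √(8.8814 × 10⁻⁵) = 9.4241 × 10⁻³ rad s⁻¹ → T = 2π/N = 666.71 s ≈ 667 s.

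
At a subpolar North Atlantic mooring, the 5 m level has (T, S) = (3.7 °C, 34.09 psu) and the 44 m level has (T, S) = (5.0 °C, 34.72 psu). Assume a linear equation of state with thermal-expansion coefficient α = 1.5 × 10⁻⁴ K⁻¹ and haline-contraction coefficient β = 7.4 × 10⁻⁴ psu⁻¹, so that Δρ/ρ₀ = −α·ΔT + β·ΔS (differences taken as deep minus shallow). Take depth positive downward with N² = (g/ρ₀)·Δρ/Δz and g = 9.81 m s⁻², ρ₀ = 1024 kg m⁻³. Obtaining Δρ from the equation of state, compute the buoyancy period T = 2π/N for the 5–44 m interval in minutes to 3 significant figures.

12.7 min

ΔT = +1.3 K, ΔS = +0.63 psu (deep − shallow).
Δρ/ρ₀ = −αΔT + βΔS = -1.95 × 10⁻⁴ + 4.662 × 10⁻⁴ = 2.712 × 10⁻⁴, so Δρ ≈ 0.2777 kg m⁻³.
N² = (g/ρ₀)·Δρ/Δz = g·(Δρ/ρ₀)/Δz = 9.81 × 2.712 × 10⁻⁴ / 39 = 6.8217 × 10⁻⁵ s⁻².
N = √(6.8217 × 10⁻⁵) = 8.2594 × 10⁻³ rad s⁻¹ → T = 2π/N = 760.73 s = 12.679 min ≈ 12.7 min.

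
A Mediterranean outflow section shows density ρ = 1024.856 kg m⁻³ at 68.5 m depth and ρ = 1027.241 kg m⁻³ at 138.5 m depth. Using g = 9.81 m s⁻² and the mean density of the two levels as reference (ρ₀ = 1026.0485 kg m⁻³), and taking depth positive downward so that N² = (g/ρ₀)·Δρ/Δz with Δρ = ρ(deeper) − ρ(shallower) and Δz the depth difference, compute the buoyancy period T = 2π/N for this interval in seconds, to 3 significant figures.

Δρ = 1027.241 − 1024.856 = 2.385 kg m⁻³ over Δz = 138.5 − 68.5 = 70 m.
N² = (9.81/1026.0485) × (2.385/70) = 3.2576 × 10⁻⁴ s⁻².
N = √(3.2576 × 10⁻⁴) = 0.018049 rad s⁻¹, so T = 2π/N = 348.12 s ≈ 348 s.

348 s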